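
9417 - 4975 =4442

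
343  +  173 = 516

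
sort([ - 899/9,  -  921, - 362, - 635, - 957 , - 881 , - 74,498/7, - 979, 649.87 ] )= [ - 979, - 957, - 921, - 881,-635, - 362, - 899/9,-74,498/7,  649.87]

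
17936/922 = 8968/461 = 19.45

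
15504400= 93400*166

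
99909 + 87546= 187455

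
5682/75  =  75 + 19/25 = 75.76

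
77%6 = 5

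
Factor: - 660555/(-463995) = 3^1 * 233^1*491^( - 1)= 699/491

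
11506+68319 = 79825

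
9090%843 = 660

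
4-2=2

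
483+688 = 1171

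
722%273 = 176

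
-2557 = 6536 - 9093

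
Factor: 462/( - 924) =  - 1/2= - 2^( - 1 ) 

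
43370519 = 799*54281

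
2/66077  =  2/66077 = 0.00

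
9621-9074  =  547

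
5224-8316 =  - 3092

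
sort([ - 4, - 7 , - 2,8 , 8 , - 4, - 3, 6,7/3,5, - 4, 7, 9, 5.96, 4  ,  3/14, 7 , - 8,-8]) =[ - 8, -8, - 7, - 4, - 4,- 4, - 3, - 2, 3/14,  7/3, 4, 5,5.96,6, 7,7,8, 8,  9]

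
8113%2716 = 2681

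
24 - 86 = -62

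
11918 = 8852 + 3066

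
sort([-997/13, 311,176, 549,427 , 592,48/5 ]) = [-997/13,48/5, 176 , 311,427,549 , 592 ]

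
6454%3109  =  236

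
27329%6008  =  3297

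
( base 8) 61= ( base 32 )1h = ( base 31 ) 1I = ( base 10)49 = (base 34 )1f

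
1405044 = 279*5036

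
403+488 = 891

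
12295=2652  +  9643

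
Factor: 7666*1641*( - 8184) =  - 102953950704 = - 2^4*3^2*  11^1*31^1* 547^1*3833^1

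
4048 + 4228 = 8276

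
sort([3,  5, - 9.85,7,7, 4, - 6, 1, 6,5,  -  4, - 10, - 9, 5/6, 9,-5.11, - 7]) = [  -  10, - 9.85,-9, -7,-6, - 5.11, - 4,5/6,1,3,4, 5,5,6, 7,7,9 ]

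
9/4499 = 9/4499 = 0.00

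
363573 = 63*5771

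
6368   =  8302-1934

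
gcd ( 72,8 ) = 8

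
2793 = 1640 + 1153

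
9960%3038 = 846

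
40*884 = 35360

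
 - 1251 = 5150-6401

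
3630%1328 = 974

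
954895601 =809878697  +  145016904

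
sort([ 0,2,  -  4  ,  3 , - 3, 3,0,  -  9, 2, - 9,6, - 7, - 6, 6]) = [ - 9, - 9, - 7, - 6,-4, - 3,0, 0, 2,  2,3,3,6,6 ]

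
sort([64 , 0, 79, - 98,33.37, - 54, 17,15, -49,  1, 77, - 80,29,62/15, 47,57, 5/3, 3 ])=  [ - 98, - 80, - 54,  -  49, 0, 1, 5/3, 3,  62/15,15, 17,29,33.37, 47, 57,64, 77, 79 ]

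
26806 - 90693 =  - 63887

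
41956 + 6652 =48608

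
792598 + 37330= 829928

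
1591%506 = 73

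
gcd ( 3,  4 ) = 1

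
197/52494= 197/52494 = 0.00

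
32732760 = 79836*410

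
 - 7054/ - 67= 105 + 19/67 =105.28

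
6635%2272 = 2091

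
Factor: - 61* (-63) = 3^2*7^1 * 61^1 = 3843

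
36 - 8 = 28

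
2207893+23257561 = 25465454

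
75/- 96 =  - 25/32 = - 0.78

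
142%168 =142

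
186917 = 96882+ 90035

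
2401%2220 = 181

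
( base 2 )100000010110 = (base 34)1qu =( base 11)1612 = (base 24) 3E6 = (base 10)2070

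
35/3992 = 35/3992 = 0.01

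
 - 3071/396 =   -  3071/396 =- 7.76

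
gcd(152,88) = 8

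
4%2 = 0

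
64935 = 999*65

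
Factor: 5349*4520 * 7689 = 2^3*3^2*5^1 * 11^1 * 113^1*233^1*1783^1 = 185900643720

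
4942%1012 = 894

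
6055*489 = 2960895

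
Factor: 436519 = 113^1* 3863^1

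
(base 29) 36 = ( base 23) 41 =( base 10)93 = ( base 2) 1011101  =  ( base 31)30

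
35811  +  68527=104338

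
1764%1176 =588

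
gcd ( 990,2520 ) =90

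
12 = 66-54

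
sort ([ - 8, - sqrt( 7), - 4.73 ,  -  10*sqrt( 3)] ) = [ - 10 *sqrt( 3), - 8, - 4.73,- sqrt ( 7) ]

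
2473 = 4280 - 1807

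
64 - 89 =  -25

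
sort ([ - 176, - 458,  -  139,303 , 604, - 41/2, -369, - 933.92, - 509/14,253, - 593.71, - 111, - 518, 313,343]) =[ - 933.92, - 593.71, - 518, -458, -369, - 176, - 139, - 111, - 509/14, - 41/2, 253,303,313,343,604] 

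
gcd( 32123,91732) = 1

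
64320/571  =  64320/571 = 112.64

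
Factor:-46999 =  - 43^1*1093^1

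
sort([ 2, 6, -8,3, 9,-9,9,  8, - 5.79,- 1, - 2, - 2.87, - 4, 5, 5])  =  [ - 9, - 8, - 5.79, - 4, - 2.87, - 2,-1, 2,3 , 5, 5 , 6, 8, 9,  9 ] 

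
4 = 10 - 6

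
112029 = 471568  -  359539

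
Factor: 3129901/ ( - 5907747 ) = -3^ (- 1 )*79^1*39619^1*1969249^( - 1)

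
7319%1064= 935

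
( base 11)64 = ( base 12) 5A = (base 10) 70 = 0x46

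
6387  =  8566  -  2179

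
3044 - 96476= -93432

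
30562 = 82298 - 51736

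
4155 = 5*831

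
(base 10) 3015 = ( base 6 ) 21543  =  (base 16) BC7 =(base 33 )2PC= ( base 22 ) 651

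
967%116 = 39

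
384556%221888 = 162668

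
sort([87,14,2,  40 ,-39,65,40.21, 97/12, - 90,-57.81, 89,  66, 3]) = [ - 90 , - 57.81,-39,2, 3,97/12, 14,40,40.21, 65, 66, 87,89]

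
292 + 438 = 730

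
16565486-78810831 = -62245345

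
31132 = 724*43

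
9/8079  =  3/2693=   0.00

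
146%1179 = 146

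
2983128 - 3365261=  - 382133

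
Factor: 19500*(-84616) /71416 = -206251500/8927 = -2^2 * 3^1*5^3 *7^1*13^1*79^ ( - 1)*113^( - 1)*1511^1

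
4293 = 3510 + 783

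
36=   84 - 48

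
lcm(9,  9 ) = 9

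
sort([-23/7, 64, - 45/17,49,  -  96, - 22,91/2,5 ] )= [ - 96, - 22, -23/7, - 45/17,5,91/2,49,64]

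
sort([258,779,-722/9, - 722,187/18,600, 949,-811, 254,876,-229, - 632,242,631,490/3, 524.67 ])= [ - 811, - 722,-632, - 229,-722/9,187/18,490/3,242, 254,  258, 524.67, 600, 631,779 , 876, 949] 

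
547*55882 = 30567454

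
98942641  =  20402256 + 78540385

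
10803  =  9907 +896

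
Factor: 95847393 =3^1*89^1 * 358979^1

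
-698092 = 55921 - 754013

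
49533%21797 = 5939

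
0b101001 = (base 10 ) 41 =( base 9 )45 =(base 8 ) 51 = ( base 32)19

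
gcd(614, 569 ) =1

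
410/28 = 205/14 = 14.64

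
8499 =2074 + 6425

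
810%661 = 149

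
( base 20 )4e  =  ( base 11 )86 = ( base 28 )3A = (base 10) 94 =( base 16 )5E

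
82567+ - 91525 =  - 8958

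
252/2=126 = 126.00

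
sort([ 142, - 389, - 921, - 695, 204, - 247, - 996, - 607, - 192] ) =[ - 996, - 921, - 695, - 607, - 389, - 247, - 192,142,  204] 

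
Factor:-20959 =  - 20959^1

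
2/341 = 2/341 =0.01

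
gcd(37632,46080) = 768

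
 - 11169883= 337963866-349133749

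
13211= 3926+9285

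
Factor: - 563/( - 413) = 7^( - 1) *59^( - 1 )*563^1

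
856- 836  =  20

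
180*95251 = 17145180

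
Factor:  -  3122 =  - 2^1*7^1  *223^1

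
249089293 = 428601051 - 179511758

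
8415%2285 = 1560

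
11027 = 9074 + 1953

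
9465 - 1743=7722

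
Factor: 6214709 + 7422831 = 13637540=2^2*5^1 *7^1*29^1*3359^1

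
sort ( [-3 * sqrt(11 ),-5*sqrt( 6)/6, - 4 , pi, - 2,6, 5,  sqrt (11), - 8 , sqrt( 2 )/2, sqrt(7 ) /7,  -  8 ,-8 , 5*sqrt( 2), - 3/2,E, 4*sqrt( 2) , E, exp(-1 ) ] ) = [ - 3 * sqrt (11 ),  -  8 , - 8, - 8, - 4, - 5 * sqrt(6)/6,-2, - 3/2, exp ( - 1 ), sqrt(  7 ) /7, sqrt (2)/2, E,E, pi, sqrt(11 ), 5, 4*sqrt( 2), 6,5 * sqrt( 2) ]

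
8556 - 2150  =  6406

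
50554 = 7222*7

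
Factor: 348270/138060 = 893/354= 2^( - 1)* 3^( - 1)* 19^1 * 47^1 * 59^( - 1)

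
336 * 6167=2072112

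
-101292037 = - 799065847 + 697773810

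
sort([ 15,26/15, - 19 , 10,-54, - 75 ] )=[ - 75, - 54, - 19,26/15, 10, 15 ] 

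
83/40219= 83/40219 = 0.00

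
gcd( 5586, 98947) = 1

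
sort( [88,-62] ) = [ - 62, 88]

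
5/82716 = 5/82716 = 0.00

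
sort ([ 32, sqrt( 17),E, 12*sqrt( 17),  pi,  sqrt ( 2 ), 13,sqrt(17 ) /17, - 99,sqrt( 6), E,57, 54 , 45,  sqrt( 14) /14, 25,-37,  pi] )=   [  -  99,-37,sqrt( 17 ) /17,sqrt(14) /14,  sqrt (2 ), sqrt( 6 ), E , E , pi, pi,  sqrt(17 ), 13,25, 32, 45,  12*sqrt (17), 54, 57 ]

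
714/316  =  2 +41/158=2.26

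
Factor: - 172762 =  -2^1*86381^1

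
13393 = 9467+3926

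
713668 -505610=208058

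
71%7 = 1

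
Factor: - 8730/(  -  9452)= 4365/4726=2^(-1)*3^2*5^1*17^ ( -1 )*97^1 * 139^( - 1)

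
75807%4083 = 2313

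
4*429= 1716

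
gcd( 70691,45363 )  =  1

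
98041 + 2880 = 100921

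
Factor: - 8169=-3^1*7^1*389^1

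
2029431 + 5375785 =7405216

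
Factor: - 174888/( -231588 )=2^1*347^1*919^( - 1 ) = 694/919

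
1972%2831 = 1972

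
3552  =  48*74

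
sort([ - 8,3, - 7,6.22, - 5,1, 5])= [ - 8,  -  7, - 5,1,3 , 5,6.22]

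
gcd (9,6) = 3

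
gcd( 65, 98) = 1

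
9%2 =1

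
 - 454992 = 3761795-4216787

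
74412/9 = 8268 = 8268.00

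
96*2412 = 231552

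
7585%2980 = 1625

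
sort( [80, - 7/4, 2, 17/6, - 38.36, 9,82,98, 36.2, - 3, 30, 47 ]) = [-38.36, - 3, - 7/4, 2,17/6, 9, 30,  36.2,47 , 80,82, 98]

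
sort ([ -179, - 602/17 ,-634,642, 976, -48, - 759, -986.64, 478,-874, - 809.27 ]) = [ - 986.64, - 874, - 809.27,-759,- 634,-179,  -  48, - 602/17, 478, 642 , 976] 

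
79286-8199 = 71087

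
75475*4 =301900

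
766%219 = 109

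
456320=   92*4960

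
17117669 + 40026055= 57143724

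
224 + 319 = 543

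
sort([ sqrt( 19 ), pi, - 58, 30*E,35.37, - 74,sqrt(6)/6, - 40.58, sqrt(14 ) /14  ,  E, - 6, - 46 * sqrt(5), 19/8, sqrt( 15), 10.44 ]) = [- 46 *sqrt( 5 ) , - 74, - 58, - 40.58, - 6 , sqrt(14)/14,sqrt(6)/6,19/8,E,pi,sqrt( 15 ),sqrt( 19), 10.44,35.37,30*E]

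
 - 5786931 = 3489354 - 9276285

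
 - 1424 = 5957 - 7381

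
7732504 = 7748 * 998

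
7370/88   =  83 + 3/4 = 83.75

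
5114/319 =5114/319=16.03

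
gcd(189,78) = 3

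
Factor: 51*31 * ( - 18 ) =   -  28458 = - 2^1*3^3*17^1*31^1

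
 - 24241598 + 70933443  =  46691845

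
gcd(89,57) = 1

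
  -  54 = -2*27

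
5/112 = 5/112 =0.04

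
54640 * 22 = 1202080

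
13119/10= 1311 + 9/10 = 1311.90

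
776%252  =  20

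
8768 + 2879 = 11647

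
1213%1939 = 1213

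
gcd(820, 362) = 2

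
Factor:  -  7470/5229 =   -  10/7 = -2^1*5^1*7^ ( -1)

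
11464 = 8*1433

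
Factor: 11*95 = 5^1*11^1*19^1 = 1045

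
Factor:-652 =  - 2^2*163^1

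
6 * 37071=222426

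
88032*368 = 32395776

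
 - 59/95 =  - 59/95 = - 0.62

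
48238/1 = 48238 =48238.00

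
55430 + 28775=84205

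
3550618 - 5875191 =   -  2324573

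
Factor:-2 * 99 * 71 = -14058 = - 2^1*3^2*11^1*71^1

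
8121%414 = 255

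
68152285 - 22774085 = 45378200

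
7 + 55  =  62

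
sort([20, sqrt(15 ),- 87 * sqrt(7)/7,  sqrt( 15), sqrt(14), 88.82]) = [ - 87 * sqrt( 7) /7,  sqrt(14) , sqrt( 15),sqrt( 15), 20 , 88.82 ]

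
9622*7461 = 71789742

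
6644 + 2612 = 9256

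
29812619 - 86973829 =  - 57161210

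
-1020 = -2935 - - 1915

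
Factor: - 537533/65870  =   - 2^( - 1 )*5^(-1 )*7^( - 1 )*23^1*941^( - 1 )*23371^1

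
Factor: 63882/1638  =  3^1 * 13^1 = 39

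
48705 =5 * 9741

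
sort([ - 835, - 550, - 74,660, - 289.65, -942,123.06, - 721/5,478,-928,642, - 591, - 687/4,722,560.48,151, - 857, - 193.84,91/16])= [ - 942, - 928,-857, - 835, - 591,- 550, - 289.65, - 193.84, - 687/4, - 721/5,-74,91/16,123.06,  151,478,  560.48,642,660,722]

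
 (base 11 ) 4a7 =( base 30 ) k1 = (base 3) 211021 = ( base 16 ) 259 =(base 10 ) 601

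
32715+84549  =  117264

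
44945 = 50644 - 5699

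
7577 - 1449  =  6128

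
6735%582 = 333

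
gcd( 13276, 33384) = 4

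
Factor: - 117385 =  - 5^1*17^1*1381^1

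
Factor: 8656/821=2^4*541^1 * 821^( - 1 )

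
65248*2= 130496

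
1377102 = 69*19958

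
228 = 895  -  667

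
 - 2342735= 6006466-8349201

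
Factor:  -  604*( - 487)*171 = 50299308 = 2^2*3^2*19^1 * 151^1*487^1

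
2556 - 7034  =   - 4478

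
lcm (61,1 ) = 61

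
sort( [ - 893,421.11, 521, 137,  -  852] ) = [-893, - 852,  137, 421.11,  521 ] 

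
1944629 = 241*8069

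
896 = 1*896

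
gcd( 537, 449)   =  1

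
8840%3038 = 2764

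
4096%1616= 864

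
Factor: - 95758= - 2^1*13^1 *29^1*127^1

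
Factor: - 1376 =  - 2^5*43^1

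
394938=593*666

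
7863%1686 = 1119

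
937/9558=937/9558 = 0.10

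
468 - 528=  - 60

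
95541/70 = 95541/70 =1364.87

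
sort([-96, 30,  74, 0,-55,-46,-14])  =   [ - 96 ,-55, - 46, - 14 , 0, 30,74 ]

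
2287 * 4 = 9148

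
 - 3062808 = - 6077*504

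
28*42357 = 1185996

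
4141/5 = 828 + 1/5 =828.20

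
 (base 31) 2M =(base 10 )84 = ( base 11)77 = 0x54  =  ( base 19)48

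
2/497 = 2/497 = 0.00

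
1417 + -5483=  - 4066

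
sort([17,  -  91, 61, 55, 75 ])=[ - 91, 17, 55,61,75 ] 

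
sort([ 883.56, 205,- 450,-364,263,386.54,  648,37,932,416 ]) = [- 450,  -  364, 37,205,263, 386.54, 416,  648, 883.56,932]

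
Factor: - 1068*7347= - 7846596 = - 2^2*3^2*31^1*79^1*89^1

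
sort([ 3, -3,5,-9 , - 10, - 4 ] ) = [-10,-9, - 4,-3  ,  3, 5 ] 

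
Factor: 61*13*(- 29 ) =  -13^1*29^1*61^1 = -22997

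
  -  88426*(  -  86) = 7604636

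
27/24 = 1+1/8 = 1.12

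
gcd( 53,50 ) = 1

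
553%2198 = 553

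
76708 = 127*604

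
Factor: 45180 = 2^2*3^2 *5^1*251^1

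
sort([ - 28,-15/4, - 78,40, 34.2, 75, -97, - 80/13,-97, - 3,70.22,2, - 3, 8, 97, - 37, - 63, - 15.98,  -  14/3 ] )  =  [ - 97 , - 97, -78 ,  -  63, - 37, - 28, - 15.98, - 80/13,-14/3, - 15/4, - 3,  -  3 , 2,8,34.2,40,70.22,  75, 97 ] 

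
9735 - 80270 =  - 70535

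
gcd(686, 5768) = 14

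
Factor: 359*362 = 2^1*181^1*359^1 = 129958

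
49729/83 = 49729/83 = 599.14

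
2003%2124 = 2003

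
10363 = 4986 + 5377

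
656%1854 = 656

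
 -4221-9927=-14148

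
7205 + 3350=10555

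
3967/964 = 3967/964 = 4.12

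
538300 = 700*769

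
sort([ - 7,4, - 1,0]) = [-7, - 1, 0,4] 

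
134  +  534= 668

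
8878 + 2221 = 11099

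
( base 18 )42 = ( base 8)112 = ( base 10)74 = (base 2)1001010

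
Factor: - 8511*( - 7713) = 65645343 = 3^3*857^1*2837^1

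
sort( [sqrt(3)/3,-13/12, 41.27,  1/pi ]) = [ - 13/12,  1/pi,sqrt( 3)/3, 41.27 ] 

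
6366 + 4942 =11308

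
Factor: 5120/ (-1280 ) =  - 4=-2^2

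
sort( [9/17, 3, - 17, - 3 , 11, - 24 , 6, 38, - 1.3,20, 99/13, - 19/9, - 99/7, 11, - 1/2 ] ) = [ - 24, - 17, - 99/7, - 3,- 19/9,  -  1.3, - 1/2, 9/17, 3, 6 , 99/13 , 11,11, 20,  38] 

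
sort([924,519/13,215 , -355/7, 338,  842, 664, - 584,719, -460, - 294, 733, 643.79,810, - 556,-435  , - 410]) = [  -  584,-556, - 460,  -  435, - 410, - 294 , - 355/7, 519/13, 215, 338,643.79, 664,719,733, 810, 842, 924]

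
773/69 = 773/69 = 11.20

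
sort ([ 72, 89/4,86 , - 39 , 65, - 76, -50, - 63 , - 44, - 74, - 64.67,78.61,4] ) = [ - 76, - 74, - 64.67 , - 63, - 50, - 44, - 39,4 , 89/4, 65, 72,78.61, 86]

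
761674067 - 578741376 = 182932691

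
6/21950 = 3/10975 = 0.00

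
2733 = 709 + 2024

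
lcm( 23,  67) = 1541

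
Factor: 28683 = 3^2*3187^1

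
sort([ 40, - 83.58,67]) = [ - 83.58 , 40, 67]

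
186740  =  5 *37348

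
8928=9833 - 905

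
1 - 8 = - 7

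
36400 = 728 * 50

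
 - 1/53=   -  1/53 = -0.02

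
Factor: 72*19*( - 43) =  - 58824 = -2^3 * 3^2*19^1*43^1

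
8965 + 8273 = 17238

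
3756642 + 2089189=5845831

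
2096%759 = 578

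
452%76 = 72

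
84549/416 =203 + 101/416 = 203.24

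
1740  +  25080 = 26820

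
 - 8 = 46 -54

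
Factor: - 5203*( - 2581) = 13428943 = 11^2 * 29^1*43^1*89^1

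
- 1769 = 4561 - 6330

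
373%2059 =373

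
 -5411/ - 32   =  5411/32 = 169.09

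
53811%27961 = 25850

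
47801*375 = 17925375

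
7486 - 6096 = 1390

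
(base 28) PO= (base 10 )724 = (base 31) nb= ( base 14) 39A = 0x2D4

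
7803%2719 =2365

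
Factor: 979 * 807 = 790053= 3^1*11^1*89^1*269^1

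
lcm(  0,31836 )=0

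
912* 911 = 830832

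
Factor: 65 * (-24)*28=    - 2^5*3^1 * 5^1*7^1*13^1 = - 43680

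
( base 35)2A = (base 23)3B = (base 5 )310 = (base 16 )50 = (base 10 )80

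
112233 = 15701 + 96532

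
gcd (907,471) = 1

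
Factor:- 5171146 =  - 2^1*151^1*17123^1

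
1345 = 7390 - 6045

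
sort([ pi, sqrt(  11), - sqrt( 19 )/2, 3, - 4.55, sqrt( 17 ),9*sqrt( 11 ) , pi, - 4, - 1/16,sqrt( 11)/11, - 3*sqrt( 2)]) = [ - 4.55,-3  *  sqrt(2), -4, - sqrt( 19)/2, - 1/16,  sqrt( 11)/11,3,pi , pi , sqrt ( 11), sqrt(17), 9*sqrt(11 ) ] 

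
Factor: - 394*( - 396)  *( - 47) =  - 7333128 =- 2^3*3^2*11^1*47^1*197^1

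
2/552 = 1/276 =0.00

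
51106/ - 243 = -211 + 167/243 = - 210.31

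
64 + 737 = 801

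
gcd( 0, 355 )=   355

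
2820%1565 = 1255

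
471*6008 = 2829768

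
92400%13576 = 10944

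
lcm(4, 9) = 36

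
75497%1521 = 968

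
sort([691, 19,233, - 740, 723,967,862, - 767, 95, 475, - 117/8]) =[ -767, - 740, - 117/8,  19,95, 233,  475 , 691, 723, 862,967]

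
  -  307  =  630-937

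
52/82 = 26/41 =0.63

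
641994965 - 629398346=12596619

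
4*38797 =155188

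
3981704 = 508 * 7838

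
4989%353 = 47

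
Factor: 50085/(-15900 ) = - 63/20 = - 2^(-2) * 3^2*5^(-1)* 7^1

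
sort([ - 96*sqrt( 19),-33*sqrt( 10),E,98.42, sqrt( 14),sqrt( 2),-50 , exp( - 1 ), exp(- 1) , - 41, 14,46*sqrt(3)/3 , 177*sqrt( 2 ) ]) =[ - 96* sqrt ( 19),-33*sqrt (10 ),- 50, - 41 , exp ( - 1), exp( - 1) , sqrt (2) , E, sqrt(14), 14,46*sqrt (3 ) /3,98.42, 177*sqrt ( 2) ] 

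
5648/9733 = 5648/9733 = 0.58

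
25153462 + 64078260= 89231722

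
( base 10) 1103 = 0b10001001111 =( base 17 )3DF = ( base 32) 12F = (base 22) 263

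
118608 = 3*39536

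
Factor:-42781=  - 179^1*239^1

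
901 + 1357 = 2258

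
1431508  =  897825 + 533683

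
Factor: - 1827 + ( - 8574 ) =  - 3^1*3467^1 = -10401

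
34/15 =2+4/15 = 2.27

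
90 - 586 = -496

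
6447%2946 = 555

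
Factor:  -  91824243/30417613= -3^1 *7^1 * 19^(-1 ) * 41^( - 1) *1499^1 * 2917^1 * 39047^( - 1 )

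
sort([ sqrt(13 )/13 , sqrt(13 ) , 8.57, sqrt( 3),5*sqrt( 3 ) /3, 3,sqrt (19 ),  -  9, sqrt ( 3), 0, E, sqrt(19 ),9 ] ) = [ - 9,  0, sqrt(13 ) /13,  sqrt( 3),sqrt( 3), E,5*sqrt(3 )/3, 3, sqrt(13 ), sqrt ( 19 ), sqrt(19 ), 8.57,9]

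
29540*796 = 23513840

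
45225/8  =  5653 + 1/8 = 5653.12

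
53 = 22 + 31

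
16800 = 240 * 70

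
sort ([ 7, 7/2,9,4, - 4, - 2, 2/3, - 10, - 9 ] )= [ - 10, - 9,-4,-2,2/3,7/2,4,7,9] 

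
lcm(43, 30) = 1290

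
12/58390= 6/29195 = 0.00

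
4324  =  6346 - 2022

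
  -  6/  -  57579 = 2/19193 = 0.00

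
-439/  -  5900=439/5900  =  0.07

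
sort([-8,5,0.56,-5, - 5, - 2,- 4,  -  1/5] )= [ - 8, - 5, -5,-4,-2,-1/5, 0.56, 5]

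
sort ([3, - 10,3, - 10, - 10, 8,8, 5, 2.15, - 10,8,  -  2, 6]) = [ - 10, - 10, - 10, - 10, - 2,2.15,3, 3,  5, 6,8,  8,8]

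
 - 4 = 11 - 15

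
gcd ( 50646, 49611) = 69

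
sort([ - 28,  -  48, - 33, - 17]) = [-48,  -  33, - 28,  -  17 ] 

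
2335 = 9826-7491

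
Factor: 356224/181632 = 253/129 = 3^(-1)*11^1 * 23^1 * 43^ (  -  1) 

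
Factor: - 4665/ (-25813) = 15/83 =3^1 * 5^1 * 83^(-1)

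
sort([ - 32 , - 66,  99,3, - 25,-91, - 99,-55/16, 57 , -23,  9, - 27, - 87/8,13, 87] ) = [ - 99, - 91, - 66, - 32,  -  27, - 25, - 23,-87/8, - 55/16 , 3,9,  13,57,  87, 99]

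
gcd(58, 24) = 2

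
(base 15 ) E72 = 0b110010111001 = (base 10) 3257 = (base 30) 3IH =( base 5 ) 101012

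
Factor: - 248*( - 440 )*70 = 2^7 * 5^2*7^1*11^1*31^1 = 7638400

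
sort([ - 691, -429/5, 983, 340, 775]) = [ - 691, - 429/5,340, 775,983]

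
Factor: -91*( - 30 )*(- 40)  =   - 109200 =- 2^4*3^1* 5^2*7^1*13^1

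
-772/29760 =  - 193/7440 = - 0.03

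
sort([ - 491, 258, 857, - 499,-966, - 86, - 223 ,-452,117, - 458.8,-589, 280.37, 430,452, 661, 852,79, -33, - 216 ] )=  [ - 966, - 589, - 499, - 491,-458.8, - 452,  -  223, - 216, - 86,  -  33 , 79  ,  117  ,  258, 280.37, 430,  452, 661, 852,857]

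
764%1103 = 764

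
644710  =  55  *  11722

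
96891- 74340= 22551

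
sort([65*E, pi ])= [ pi,65*E]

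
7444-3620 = 3824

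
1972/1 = 1972 = 1972.00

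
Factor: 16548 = 2^2*3^1*7^1*197^1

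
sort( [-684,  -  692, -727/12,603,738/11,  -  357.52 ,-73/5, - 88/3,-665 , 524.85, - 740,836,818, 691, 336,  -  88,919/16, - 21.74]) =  [-740,-692, - 684,-665,-357.52 , - 88, -727/12, - 88/3, -21.74, - 73/5, 919/16,738/11,336,524.85,  603,  691,  818,836] 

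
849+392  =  1241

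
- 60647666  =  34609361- 95257027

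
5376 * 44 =236544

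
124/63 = 124/63 = 1.97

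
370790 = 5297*70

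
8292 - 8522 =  - 230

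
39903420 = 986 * 40470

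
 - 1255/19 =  -1255/19 =-66.05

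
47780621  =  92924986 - 45144365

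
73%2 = 1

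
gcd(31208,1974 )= 94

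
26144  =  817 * 32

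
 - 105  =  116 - 221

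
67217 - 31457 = 35760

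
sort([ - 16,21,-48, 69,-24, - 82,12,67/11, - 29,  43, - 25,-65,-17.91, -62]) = [ - 82,- 65, - 62,-48, - 29, - 25,-24 , - 17.91,-16,67/11,12,21,43,69 ]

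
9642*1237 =11927154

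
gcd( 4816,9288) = 344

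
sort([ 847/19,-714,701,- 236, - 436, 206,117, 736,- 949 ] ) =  [ - 949,-714,-436, - 236, 847/19 , 117,206, 701,736]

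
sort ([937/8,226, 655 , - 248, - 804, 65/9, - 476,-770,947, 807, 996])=[ - 804, - 770, - 476 , - 248,65/9,937/8 , 226,655, 807,947,996 ] 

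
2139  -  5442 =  - 3303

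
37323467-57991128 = -20667661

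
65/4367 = 65/4367 = 0.01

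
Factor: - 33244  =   - 2^2*8311^1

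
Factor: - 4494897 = -3^2*11^1*45403^1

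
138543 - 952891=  - 814348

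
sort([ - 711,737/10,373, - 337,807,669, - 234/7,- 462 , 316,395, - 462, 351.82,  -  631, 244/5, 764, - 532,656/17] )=[ - 711, - 631, - 532, - 462, - 462, - 337, - 234/7,656/17,244/5,737/10,316,351.82,373,395,669, 764,807]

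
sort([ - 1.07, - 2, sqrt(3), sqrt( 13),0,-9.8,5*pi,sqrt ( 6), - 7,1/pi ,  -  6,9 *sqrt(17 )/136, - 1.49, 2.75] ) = [ - 9.8, -7, - 6, - 2 , - 1.49, - 1.07,0,  9*sqrt(17)/136 , 1/pi,sqrt( 3), sqrt(6),  2.75,sqrt(13),5*pi]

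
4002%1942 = 118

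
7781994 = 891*8734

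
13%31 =13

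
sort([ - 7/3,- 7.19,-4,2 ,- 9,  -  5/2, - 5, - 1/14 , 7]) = [ - 9, -7.19, - 5, - 4,-5/2,- 7/3, - 1/14, 2,7]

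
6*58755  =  352530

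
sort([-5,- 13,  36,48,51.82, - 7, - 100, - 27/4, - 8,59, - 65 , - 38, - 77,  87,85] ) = [-100,-77, - 65, - 38, - 13, - 8, - 7,-27/4, - 5,36,48,51.82 , 59,85,87 ]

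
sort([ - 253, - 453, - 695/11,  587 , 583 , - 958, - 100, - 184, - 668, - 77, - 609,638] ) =[ - 958,-668, -609, - 453,-253, - 184, - 100, - 77 , - 695/11 , 583,587, 638]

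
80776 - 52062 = 28714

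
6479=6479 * 1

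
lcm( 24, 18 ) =72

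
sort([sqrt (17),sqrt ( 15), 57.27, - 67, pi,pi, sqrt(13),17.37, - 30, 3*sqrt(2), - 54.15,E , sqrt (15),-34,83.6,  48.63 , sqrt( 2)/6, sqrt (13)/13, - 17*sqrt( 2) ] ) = [ - 67, - 54.15, - 34, - 30,-17*sqrt (2), sqrt( 2 ) /6, sqrt (13)/13, E, pi, pi, sqrt(  13), sqrt ( 15 ), sqrt( 15 ), sqrt(17), 3*sqrt(2),  17.37,48.63,57.27,83.6 ] 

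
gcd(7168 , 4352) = 256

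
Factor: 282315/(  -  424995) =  - 11^1*59^1*977^( - 1) = - 649/977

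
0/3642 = 0  =  0.00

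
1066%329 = 79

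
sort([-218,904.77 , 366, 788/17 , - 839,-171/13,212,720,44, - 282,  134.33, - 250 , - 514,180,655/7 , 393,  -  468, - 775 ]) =[  -  839, - 775,  -  514, - 468, - 282  , - 250, - 218 , - 171/13,44 , 788/17 , 655/7,134.33,  180,212, 366, 393,720, 904.77]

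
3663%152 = 15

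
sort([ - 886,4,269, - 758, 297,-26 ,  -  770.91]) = [ - 886,  -  770.91, - 758, - 26, 4, 269, 297 ] 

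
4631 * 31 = 143561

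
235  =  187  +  48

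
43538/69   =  630 + 68/69 = 630.99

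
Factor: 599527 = 661^1*907^1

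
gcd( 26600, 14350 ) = 350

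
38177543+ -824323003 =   -  786145460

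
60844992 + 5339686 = 66184678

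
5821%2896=29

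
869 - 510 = 359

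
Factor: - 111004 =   -  2^2*27751^1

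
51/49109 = 51/49109   =  0.00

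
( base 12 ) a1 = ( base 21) 5G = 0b1111001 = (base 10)121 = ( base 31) 3S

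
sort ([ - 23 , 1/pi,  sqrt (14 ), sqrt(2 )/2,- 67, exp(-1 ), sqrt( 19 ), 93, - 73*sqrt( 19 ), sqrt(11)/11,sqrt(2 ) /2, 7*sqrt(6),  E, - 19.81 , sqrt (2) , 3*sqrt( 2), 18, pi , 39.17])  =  [ - 73*sqrt ( 19 ), - 67,-23, - 19.81,sqrt(11) /11, 1/pi, exp( - 1 ), sqrt(2 ) /2, sqrt( 2)/2,sqrt ( 2),  E, pi, sqrt( 14),3*sqrt(2 ),sqrt(19) , 7*sqrt(6 ), 18, 39.17  ,  93] 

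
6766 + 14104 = 20870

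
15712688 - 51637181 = -35924493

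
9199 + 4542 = 13741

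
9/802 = 9/802 = 0.01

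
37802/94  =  18901/47 = 402.15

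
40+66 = 106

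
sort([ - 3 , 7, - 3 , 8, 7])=[ - 3,  -  3 , 7 , 7,8]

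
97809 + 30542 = 128351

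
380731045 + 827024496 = 1207755541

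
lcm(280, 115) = 6440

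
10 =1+9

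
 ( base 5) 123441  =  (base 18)f0b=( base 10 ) 4871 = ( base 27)6ib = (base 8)11407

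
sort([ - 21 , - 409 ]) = [ - 409, - 21]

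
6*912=5472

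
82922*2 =165844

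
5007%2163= 681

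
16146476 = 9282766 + 6863710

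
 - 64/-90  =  32/45  =  0.71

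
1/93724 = 1/93724 =0.00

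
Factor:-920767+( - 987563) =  - 2^1*3^1*5^1 * 63611^1 = -1908330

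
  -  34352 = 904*( - 38)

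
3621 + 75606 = 79227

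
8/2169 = 8/2169 = 0.00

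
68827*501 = 34482327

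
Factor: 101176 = 2^3*12647^1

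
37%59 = 37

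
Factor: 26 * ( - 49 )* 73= - 2^1  *7^2 * 13^1 * 73^1 = - 93002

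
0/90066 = 0=0.00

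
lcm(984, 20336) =61008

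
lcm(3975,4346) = 325950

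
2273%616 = 425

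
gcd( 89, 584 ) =1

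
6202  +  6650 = 12852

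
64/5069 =64/5069 = 0.01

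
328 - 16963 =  - 16635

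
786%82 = 48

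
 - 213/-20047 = 213/20047 = 0.01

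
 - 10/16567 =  - 10/16567=- 0.00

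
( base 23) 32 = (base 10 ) 71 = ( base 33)25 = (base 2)1000111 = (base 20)3b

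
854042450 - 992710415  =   - 138667965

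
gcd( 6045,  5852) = 1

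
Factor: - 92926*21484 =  - 2^3*41^1*97^1  *  131^1*479^1 = -  1996422184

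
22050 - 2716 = 19334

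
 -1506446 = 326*( - 4621) 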